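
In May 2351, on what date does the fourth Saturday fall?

May 26, 2351

May 1, 2351 is a Tuesday.
The first Saturday is therefore May 5 (4 days later).
The fourth Saturday is 5 + 3×7 = May 26.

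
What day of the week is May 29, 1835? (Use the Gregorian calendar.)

Doomsday rule: the anchor day for the 1800s is Friday. For year 35: 35÷12 = 2 r 11, and 11÷4 = 2, so 2+11+2 = 15.
Friday + 15 ≡ Saturday — that's 1835's doomsday.
In May the doomsday date is May 9.
May 29 is 20 days after May 9; 20 mod 7 = 6, so Saturday + 6 = Friday.

Friday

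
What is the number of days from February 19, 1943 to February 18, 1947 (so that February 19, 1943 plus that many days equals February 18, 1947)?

1460

Feb 19, 1943 → Feb 19, 1944: 365 days.
Feb 19, 1944 → Feb 19, 1945: 366 days (Feb 29, 1944 is in that span).
Feb 19, 1945 → Feb 19, 1946: 365 days.
Feb 19, 1946 → Mar 19, 1946: 28 days (February has 28).
Mar 19, 1946 → Apr 19, 1946: 31 days (March has 31).
Apr 19, 1946 → May 19, 1946: 30 days (April has 30).
May 19, 1946 → Jun 19, 1946: 31 days (May has 31).
Jun 19, 1946 → Jul 19, 1946: 30 days (June has 30).
Jul 19, 1946 → Aug 19, 1946: 31 days (July has 31).
Aug 19, 1946 → Sep 19, 1946: 31 days (August has 31).
Sep 19, 1946 → Oct 19, 1946: 30 days (September has 30).
Oct 19, 1946 → Nov 19, 1946: 31 days (October has 31).
Nov 19, 1946 → Dec 19, 1946: 30 days (November has 30).
Dec 19, 1946 → Jan 19, 1947: 31 days (December has 31).
Jan 19, 1947 → Feb 18, 1947: 30 days.
Total: 1460 days.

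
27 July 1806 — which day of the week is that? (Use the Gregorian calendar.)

Doomsday rule: the anchor day for the 1800s is Friday. For year 06: 6÷12 = 0 r 6, and 6÷4 = 1, so 0+6+1 = 7.
Friday + 7 ≡ Friday — that's 1806's doomsday.
In July the doomsday date is Jul 11.
Jul 27 is 16 days after Jul 11; 16 mod 7 = 2, so Friday + 2 = Sunday.

Sunday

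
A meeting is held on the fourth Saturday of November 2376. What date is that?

November 27, 2376

November 1, 2376 is a Monday.
The first Saturday is therefore November 6 (5 days later).
The fourth Saturday is 6 + 3×7 = November 27.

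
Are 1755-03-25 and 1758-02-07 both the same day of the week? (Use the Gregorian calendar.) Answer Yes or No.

Yes

From Mar 25, 1755 to Feb 7, 1758 is 1050 days.
1050 mod 7 = 0, so they are the same weekday.
(Mar 25, 1755 is a Tuesday; Feb 7, 1758 is a Tuesday.)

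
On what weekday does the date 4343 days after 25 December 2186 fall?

First find the weekday of Dec 25, 2186. Doomsday rule: the anchor day for the 2100s is Sunday. For year 86: 86÷12 = 7 r 2, and 2÷4 = 0, so 7+2+0 = 9.
Sunday + 9 ≡ Tuesday — that's 2186's doomsday.
In December the doomsday date is Dec 12.
Dec 25 is 13 days after Dec 12; 13 mod 7 = 6, so Tuesday + 6 = Monday.
4343 mod 7 = 3, so 4343 days after a Monday is Monday + 3 = Thursday.

Thursday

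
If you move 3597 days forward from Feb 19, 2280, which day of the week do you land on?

Feb 19, 2280 is a Thursday.
3597 mod 7 = 6, so 3597 days after a Thursday is Thursday + 6 = Wednesday.

Wednesday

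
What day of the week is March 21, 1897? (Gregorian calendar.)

Sunday

January 1, 1897 is a Friday.
Jan 1, 1897 → Feb 1, 1897: 31 days (January has 31).
Feb 1, 1897 → Mar 1, 1897: 28 days (February has 28).
Mar 1, 1897 → Mar 21, 1897: 20 days.
Total: 79 days.
79 mod 7 = 2, so Friday + 2 = Sunday.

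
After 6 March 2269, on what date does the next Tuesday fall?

March 9, 2269

Mar 6, 2269 is a Saturday.
From Saturday to the next Tuesday is 3 days.
Mar 6, 2269 + 3 = Mar 9, 2269.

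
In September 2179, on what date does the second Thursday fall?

September 9, 2179

September 1, 2179 is a Wednesday.
The first Thursday is therefore September 2 (1 days later).
The second Thursday is 2 + 1×7 = September 9.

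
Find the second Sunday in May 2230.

May 1, 2230 is a Saturday.
The first Sunday is therefore May 2 (1 days later).
The second Sunday is 2 + 1×7 = May 9.

May 9, 2230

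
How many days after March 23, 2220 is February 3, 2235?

Mar 23, 2220 → Mar 23, 2221: 365 days.
Mar 23, 2221 → Mar 23, 2222: 365 days.
Mar 23, 2222 → Mar 23, 2223: 365 days.
Mar 23, 2223 → Mar 23, 2224: 366 days (Feb 29, 2224 is in that span).
Mar 23, 2224 → Mar 23, 2225: 365 days.
Mar 23, 2225 → Mar 23, 2226: 365 days.
Mar 23, 2226 → Mar 23, 2227: 365 days.
Mar 23, 2227 → Mar 23, 2228: 366 days (Feb 29, 2228 is in that span).
Mar 23, 2228 → Mar 23, 2229: 365 days.
Mar 23, 2229 → Mar 23, 2230: 365 days.
Mar 23, 2230 → Mar 23, 2231: 365 days.
Mar 23, 2231 → Mar 23, 2232: 366 days (Feb 29, 2232 is in that span).
Mar 23, 2232 → Mar 23, 2233: 365 days.
Mar 23, 2233 → Mar 23, 2234: 365 days.
Mar 23, 2234 → Apr 23, 2234: 31 days (March has 31).
Apr 23, 2234 → May 23, 2234: 30 days (April has 30).
May 23, 2234 → Jun 23, 2234: 31 days (May has 31).
Jun 23, 2234 → Jul 23, 2234: 30 days (June has 30).
Jul 23, 2234 → Aug 23, 2234: 31 days (July has 31).
Aug 23, 2234 → Sep 23, 2234: 31 days (August has 31).
Sep 23, 2234 → Oct 23, 2234: 30 days (September has 30).
Oct 23, 2234 → Nov 23, 2234: 31 days (October has 31).
Nov 23, 2234 → Dec 23, 2234: 30 days (November has 30).
Dec 23, 2234 → Jan 23, 2235: 31 days (December has 31).
Jan 23, 2235 → Feb 3, 2235: 11 days.
Total: 5430 days.

5430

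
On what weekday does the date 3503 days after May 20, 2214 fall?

May 20, 2214 is a Friday.
3503 mod 7 = 3, so 3503 days after a Friday is Friday + 3 = Monday.

Monday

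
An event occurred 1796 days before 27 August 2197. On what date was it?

−365 (one year) → Aug 27, 2196 (1431 left).
−366 (one year; includes Feb 29, 2196) → Aug 27, 2195 (1065 left).
−365 (one year) → Aug 27, 2194 (700 left).
−365 (one year) → Aug 27, 2193 (335 left).
−27 → Jul 31, 2193 (end of Jul, 31 days; 308 left).
−31 → Jun 30, 2193 (end of Jun, 30 days; 277 left).
−30 → May 31, 2193 (end of May, 31 days; 247 left).
−31 → Apr 30, 2193 (end of Apr, 30 days; 216 left).
−30 → Mar 31, 2193 (end of Mar, 31 days; 186 left).
−31 → Feb 28, 2193 (end of Feb, 28 days; 155 left).
−28 → Jan 31, 2193 (end of Jan, 31 days; 127 left).
−31 → Dec 31, 2192 (end of Dec, 31 days; 96 left).
−31 → Nov 30, 2192 (end of Nov, 30 days; 65 left).
−30 → Oct 31, 2192 (end of Oct, 31 days; 35 left).
−31 → Sep 30, 2192 (end of Sep, 30 days; 4 left).
−4 → Sep 26, 2192.

September 26, 2192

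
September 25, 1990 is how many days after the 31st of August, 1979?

Aug 31, 1979 → Aug 31, 1980: 366 days (Feb 29, 1980 is in that span).
Aug 31, 1980 → Aug 31, 1981: 365 days.
Aug 31, 1981 → Aug 31, 1982: 365 days.
Aug 31, 1982 → Aug 31, 1983: 365 days.
Aug 31, 1983 → Aug 31, 1984: 366 days (Feb 29, 1984 is in that span).
Aug 31, 1984 → Aug 31, 1985: 365 days.
Aug 31, 1985 → Aug 31, 1986: 365 days.
Aug 31, 1986 → Aug 31, 1987: 365 days.
Aug 31, 1987 → Aug 31, 1988: 366 days (Feb 29, 1988 is in that span).
Aug 31, 1988 → Aug 31, 1989: 365 days.
Aug 31, 1989 → Sep 30, 1989: 30 days (August has 31).
Sep 30, 1989 → Oct 30, 1989: 30 days (September has 30).
Oct 30, 1989 → Nov 30, 1989: 31 days (October has 31).
Nov 30, 1989 → Dec 30, 1989: 30 days (November has 30).
Dec 30, 1989 → Jan 30, 1990: 31 days (December has 31).
Jan 30, 1990 → Feb 28, 1990: 29 days (January has 31).
Feb 28, 1990 → Mar 28, 1990: 28 days (February has 28).
Mar 28, 1990 → Apr 28, 1990: 31 days (March has 31).
Apr 28, 1990 → May 28, 1990: 30 days (April has 30).
May 28, 1990 → Jun 28, 1990: 31 days (May has 31).
Jun 28, 1990 → Jul 28, 1990: 30 days (June has 30).
Jul 28, 1990 → Aug 28, 1990: 31 days (July has 31).
Aug 28, 1990 → Sep 25, 1990: 28 days.
Total: 4043 days.

4043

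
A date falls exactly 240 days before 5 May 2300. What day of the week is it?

Thursday

May 5, 2300 is a Saturday.
240 mod 7 = 2, so 240 days before a Saturday is Saturday − 2 = Thursday.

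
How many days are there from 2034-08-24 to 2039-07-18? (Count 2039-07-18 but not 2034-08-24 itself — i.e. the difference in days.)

Aug 24, 2034 → Aug 24, 2035: 365 days.
Aug 24, 2035 → Aug 24, 2036: 366 days (Feb 29, 2036 is in that span).
Aug 24, 2036 → Aug 24, 2037: 365 days.
Aug 24, 2037 → Aug 24, 2038: 365 days.
Aug 24, 2038 → Sep 24, 2038: 31 days (August has 31).
Sep 24, 2038 → Oct 24, 2038: 30 days (September has 30).
Oct 24, 2038 → Nov 24, 2038: 31 days (October has 31).
Nov 24, 2038 → Dec 24, 2038: 30 days (November has 30).
Dec 24, 2038 → Jan 24, 2039: 31 days (December has 31).
Jan 24, 2039 → Feb 24, 2039: 31 days (January has 31).
Feb 24, 2039 → Mar 24, 2039: 28 days (February has 28).
Mar 24, 2039 → Apr 24, 2039: 31 days (March has 31).
Apr 24, 2039 → May 24, 2039: 30 days (April has 30).
May 24, 2039 → Jun 24, 2039: 31 days (May has 31).
Jun 24, 2039 → Jul 18, 2039: 24 days.
Total: 1789 days.

1789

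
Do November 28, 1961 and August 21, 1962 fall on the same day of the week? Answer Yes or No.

Yes

From Nov 28, 1961 to Aug 21, 1962 is 266 days.
266 mod 7 = 0, so they are the same weekday.
(Nov 28, 1961 is a Tuesday; Aug 21, 1962 is a Tuesday.)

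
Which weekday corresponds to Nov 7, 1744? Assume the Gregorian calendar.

Saturday

Doomsday rule: the anchor day for the 1700s is Sunday. For year 44: 44÷12 = 3 r 8, and 8÷4 = 2, so 3+8+2 = 13.
Sunday + 13 ≡ Saturday — that's 1744's doomsday.
In November the doomsday date is Nov 7.
Nov 7 is the doomsday itself: Saturday.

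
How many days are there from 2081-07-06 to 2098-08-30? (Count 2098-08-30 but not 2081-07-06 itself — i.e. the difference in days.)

Jul 6, 2081 → Jul 6, 2082: 365 days.
Jul 6, 2082 → Jul 6, 2083: 365 days.
Jul 6, 2083 → Jul 6, 2084: 366 days (Feb 29, 2084 is in that span).
Jul 6, 2084 → Jul 6, 2085: 365 days.
Jul 6, 2085 → Jul 6, 2086: 365 days.
Jul 6, 2086 → Jul 6, 2087: 365 days.
Jul 6, 2087 → Jul 6, 2088: 366 days (Feb 29, 2088 is in that span).
Jul 6, 2088 → Jul 6, 2089: 365 days.
Jul 6, 2089 → Jul 6, 2090: 365 days.
Jul 6, 2090 → Jul 6, 2091: 365 days.
Jul 6, 2091 → Jul 6, 2092: 366 days (Feb 29, 2092 is in that span).
Jul 6, 2092 → Jul 6, 2093: 365 days.
Jul 6, 2093 → Jul 6, 2094: 365 days.
Jul 6, 2094 → Jul 6, 2095: 365 days.
Jul 6, 2095 → Jul 6, 2096: 366 days (Feb 29, 2096 is in that span).
Jul 6, 2096 → Jul 6, 2097: 365 days.
Jul 6, 2097 → Jul 6, 2098: 365 days.
Jul 6, 2098 → Aug 6, 2098: 31 days (July has 31).
Aug 6, 2098 → Aug 30, 2098: 24 days.
Total: 6264 days.

6264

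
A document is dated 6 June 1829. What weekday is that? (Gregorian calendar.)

January 1, 1829 is a Thursday.
Jan 1, 1829 → Feb 1, 1829: 31 days (January has 31).
Feb 1, 1829 → Mar 1, 1829: 28 days (February has 28).
Mar 1, 1829 → Apr 1, 1829: 31 days (March has 31).
Apr 1, 1829 → May 1, 1829: 30 days (April has 30).
May 1, 1829 → Jun 1, 1829: 31 days (May has 31).
Jun 1, 1829 → Jun 6, 1829: 5 days.
Total: 156 days.
156 mod 7 = 2, so Thursday + 2 = Saturday.

Saturday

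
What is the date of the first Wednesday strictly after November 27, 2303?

Nov 27, 2303 is a Friday.
From Friday to the next Wednesday is 5 days.
Nov 27, 2303 + 5 = Dec 2, 2303.

December 2, 2303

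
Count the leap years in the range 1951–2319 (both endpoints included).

89

Multiples of 4 in [1951,2319]: 92.
Of those, multiples of 100: 4 (not leap unless ÷400).
Multiples of 400: 1.
Leap years = 92 − 4 + 1 = 89.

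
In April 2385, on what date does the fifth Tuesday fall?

April 1, 2385 is a Monday.
The first Tuesday is therefore April 2 (1 days later).
The fifth Tuesday is 2 + 4×7 = April 30.

April 30, 2385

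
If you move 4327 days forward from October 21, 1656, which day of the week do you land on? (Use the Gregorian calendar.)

Sunday

Oct 21, 1656 is a Saturday.
4327 mod 7 = 1, so 4327 days after a Saturday is Saturday + 1 = Sunday.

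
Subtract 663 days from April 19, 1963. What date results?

June 25, 1961

−365 (one year) → Apr 19, 1962 (298 left).
−19 → Mar 31, 1962 (end of Mar, 31 days; 279 left).
−31 → Feb 28, 1962 (end of Feb, 28 days; 248 left).
−28 → Jan 31, 1962 (end of Jan, 31 days; 220 left).
−31 → Dec 31, 1961 (end of Dec, 31 days; 189 left).
−31 → Nov 30, 1961 (end of Nov, 30 days; 158 left).
−30 → Oct 31, 1961 (end of Oct, 31 days; 128 left).
−31 → Sep 30, 1961 (end of Sep, 30 days; 97 left).
−30 → Aug 31, 1961 (end of Aug, 31 days; 67 left).
−31 → Jul 31, 1961 (end of Jul, 31 days; 36 left).
−31 → Jun 30, 1961 (end of Jun, 30 days; 5 left).
−5 → Jun 25, 1961.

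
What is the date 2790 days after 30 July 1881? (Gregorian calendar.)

+365 (one year) → Jul 30, 1882 (2425 left).
+365 (one year) → Jul 30, 1883 (2060 left).
+366 (one year; includes Feb 29, 1884) → Jul 30, 1884 (1694 left).
+365 (one year) → Jul 30, 1885 (1329 left).
+365 (one year) → Jul 30, 1886 (964 left).
+365 (one year) → Jul 30, 1887 (599 left).
+366 (one year; includes Feb 29, 1888) → Jul 30, 1888 (233 left).
Jul has 31 days: +2 → Aug 1, 1888 (231 left).
Aug has 31 days: +31 → Sep 1, 1888 (200 left).
Sep has 30 days: +30 → Oct 1, 1888 (170 left).
Oct has 31 days: +31 → Nov 1, 1888 (139 left).
Nov has 30 days: +30 → Dec 1, 1888 (109 left).
Dec has 31 days: +31 → Jan 1, 1889 (78 left).
Jan has 31 days: +31 → Feb 1, 1889 (47 left).
Feb has 28 days: +28 → Mar 1, 1889 (19 left).
+19 → Mar 20, 1889.

March 20, 1889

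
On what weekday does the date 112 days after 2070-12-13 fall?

Saturday

Dec 13, 2070 is a Saturday.
112 mod 7 = 0, so 112 days after a Saturday is Saturday + 0 = Saturday.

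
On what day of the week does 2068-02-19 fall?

Sunday

Doomsday rule: the anchor day for the 2000s is Tuesday. For year 68: 68÷12 = 5 r 8, and 8÷4 = 2, so 5+8+2 = 15.
Tuesday + 15 ≡ Wednesday — that's 2068's doomsday.
In February the doomsday date is Feb 29 (2068 is a leap year (divisible by 4)).
Feb 19 is 10 days before Feb 29; 10 mod 7 = 3, so Wednesday − 3 = Sunday.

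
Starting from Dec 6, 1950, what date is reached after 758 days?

January 2, 1953

+365 (one year) → Dec 6, 1951 (393 left).
Dec has 31 days: +26 → Jan 1, 1952 (367 left).
Jan has 31 days: +31 → Feb 1, 1952 (336 left).
Feb has 29 days: +29 → Mar 1, 1952 (307 left).
Mar has 31 days: +31 → Apr 1, 1952 (276 left).
Apr has 30 days: +30 → May 1, 1952 (246 left).
May has 31 days: +31 → Jun 1, 1952 (215 left).
Jun has 30 days: +30 → Jul 1, 1952 (185 left).
Jul has 31 days: +31 → Aug 1, 1952 (154 left).
Aug has 31 days: +31 → Sep 1, 1952 (123 left).
Sep has 30 days: +30 → Oct 1, 1952 (93 left).
Oct has 31 days: +31 → Nov 1, 1952 (62 left).
Nov has 30 days: +30 → Dec 1, 1952 (32 left).
Dec has 31 days: +31 → Jan 1, 1953 (1 left).
+1 → Jan 2, 1953.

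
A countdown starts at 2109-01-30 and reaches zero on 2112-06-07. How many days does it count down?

Jan 30, 2109 → Jan 30, 2110: 365 days.
Jan 30, 2110 → Jan 30, 2111: 365 days.
Jan 30, 2111 → Jan 30, 2112: 365 days.
Jan 30, 2112 → Feb 29, 2112: 30 days (January has 31).
Feb 29, 2112 → Mar 29, 2112: 29 days (February has 29).
Mar 29, 2112 → Apr 29, 2112: 31 days (March has 31).
Apr 29, 2112 → May 29, 2112: 30 days (April has 30).
May 29, 2112 → Jun 7, 2112: 9 days.
Total: 1224 days.

1224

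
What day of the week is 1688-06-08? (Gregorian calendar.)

Tuesday

Doomsday rule: the anchor day for the 1600s is Tuesday. For year 88: 88÷12 = 7 r 4, and 4÷4 = 1, so 7+4+1 = 12.
Tuesday + 12 ≡ Sunday — that's 1688's doomsday.
In June the doomsday date is Jun 6.
Jun 8 is 2 days after Jun 6; 2 mod 7 = 2, so Sunday + 2 = Tuesday.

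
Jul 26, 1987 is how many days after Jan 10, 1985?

Jan 10, 1985 → Jan 10, 1986: 365 days.
Jan 10, 1986 → Jan 10, 1987: 365 days.
Jan 10, 1987 → Feb 10, 1987: 31 days (January has 31).
Feb 10, 1987 → Mar 10, 1987: 28 days (February has 28).
Mar 10, 1987 → Apr 10, 1987: 31 days (March has 31).
Apr 10, 1987 → May 10, 1987: 30 days (April has 30).
May 10, 1987 → Jun 10, 1987: 31 days (May has 31).
Jun 10, 1987 → Jul 10, 1987: 30 days (June has 30).
Jul 10, 1987 → Jul 26, 1987: 16 days.
Total: 927 days.

927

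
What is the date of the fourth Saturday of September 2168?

September 24, 2168

September 1, 2168 is a Thursday.
The first Saturday is therefore September 3 (2 days later).
The fourth Saturday is 3 + 3×7 = September 24.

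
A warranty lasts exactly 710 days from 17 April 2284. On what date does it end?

+365 (one year) → Apr 17, 2285 (345 left).
Apr has 30 days: +14 → May 1, 2285 (331 left).
May has 31 days: +31 → Jun 1, 2285 (300 left).
Jun has 30 days: +30 → Jul 1, 2285 (270 left).
Jul has 31 days: +31 → Aug 1, 2285 (239 left).
Aug has 31 days: +31 → Sep 1, 2285 (208 left).
Sep has 30 days: +30 → Oct 1, 2285 (178 left).
Oct has 31 days: +31 → Nov 1, 2285 (147 left).
Nov has 30 days: +30 → Dec 1, 2285 (117 left).
Dec has 31 days: +31 → Jan 1, 2286 (86 left).
Jan has 31 days: +31 → Feb 1, 2286 (55 left).
Feb has 28 days: +28 → Mar 1, 2286 (27 left).
+27 → Mar 28, 2286.

March 28, 2286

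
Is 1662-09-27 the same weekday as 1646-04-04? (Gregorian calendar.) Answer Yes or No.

From Apr 4, 1646 to Sep 27, 1662 is 6020 days.
6020 mod 7 = 0, so they are the same weekday.
(Apr 4, 1646 is a Wednesday; Sep 27, 1662 is a Wednesday.)

Yes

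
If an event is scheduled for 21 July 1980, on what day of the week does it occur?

Monday

Doomsday rule: the anchor day for the 1900s is Wednesday. For year 80: 80÷12 = 6 r 8, and 8÷4 = 2, so 6+8+2 = 16.
Wednesday + 16 ≡ Friday — that's 1980's doomsday.
In July the doomsday date is Jul 11.
Jul 21 is 10 days after Jul 11; 10 mod 7 = 3, so Friday + 3 = Monday.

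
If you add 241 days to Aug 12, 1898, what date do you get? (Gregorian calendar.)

Aug has 31 days: +20 → Sep 1, 1898 (221 left).
Sep has 30 days: +30 → Oct 1, 1898 (191 left).
Oct has 31 days: +31 → Nov 1, 1898 (160 left).
Nov has 30 days: +30 → Dec 1, 1898 (130 left).
Dec has 31 days: +31 → Jan 1, 1899 (99 left).
Jan has 31 days: +31 → Feb 1, 1899 (68 left).
Feb has 28 days: +28 → Mar 1, 1899 (40 left).
Mar has 31 days: +31 → Apr 1, 1899 (9 left).
+9 → Apr 10, 1899.

April 10, 1899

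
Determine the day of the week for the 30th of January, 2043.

January 1, 2043 is a Thursday.
Jan 1, 2043 → Jan 30, 2043: 29 days.
Total: 29 days.
29 mod 7 = 1, so Thursday + 1 = Friday.

Friday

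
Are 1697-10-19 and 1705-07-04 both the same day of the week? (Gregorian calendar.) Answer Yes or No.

From Oct 19, 1697 to Jul 4, 1705 is 2814 days.
2814 mod 7 = 0, so they are the same weekday.
(Oct 19, 1697 is a Saturday; Jul 4, 1705 is a Saturday.)

Yes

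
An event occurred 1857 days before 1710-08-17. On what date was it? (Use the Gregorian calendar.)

July 17, 1705

−365 (one year) → Aug 17, 1709 (1492 left).
−365 (one year) → Aug 17, 1708 (1127 left).
−366 (one year; includes Feb 29, 1708) → Aug 17, 1707 (761 left).
−365 (one year) → Aug 17, 1706 (396 left).
−17 → Jul 31, 1706 (end of Jul, 31 days; 379 left).
−31 → Jun 30, 1706 (end of Jun, 30 days; 348 left).
−30 → May 31, 1706 (end of May, 31 days; 318 left).
−31 → Apr 30, 1706 (end of Apr, 30 days; 287 left).
−30 → Mar 31, 1706 (end of Mar, 31 days; 257 left).
−31 → Feb 28, 1706 (end of Feb, 28 days; 226 left).
−28 → Jan 31, 1706 (end of Jan, 31 days; 198 left).
−31 → Dec 31, 1705 (end of Dec, 31 days; 167 left).
−31 → Nov 30, 1705 (end of Nov, 30 days; 136 left).
−30 → Oct 31, 1705 (end of Oct, 31 days; 106 left).
−31 → Sep 30, 1705 (end of Sep, 30 days; 75 left).
−30 → Aug 31, 1705 (end of Aug, 31 days; 45 left).
−31 → Jul 31, 1705 (end of Jul, 31 days; 14 left).
−14 → Jul 17, 1705.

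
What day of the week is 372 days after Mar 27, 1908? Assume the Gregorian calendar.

Saturday

Mar 27, 1908 is a Friday.
372 mod 7 = 1, so 372 days after a Friday is Friday + 1 = Saturday.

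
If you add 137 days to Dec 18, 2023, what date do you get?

Dec has 31 days: +14 → Jan 1, 2024 (123 left).
Jan has 31 days: +31 → Feb 1, 2024 (92 left).
Feb has 29 days: +29 → Mar 1, 2024 (63 left).
Mar has 31 days: +31 → Apr 1, 2024 (32 left).
Apr has 30 days: +30 → May 1, 2024 (2 left).
+2 → May 3, 2024.

May 3, 2024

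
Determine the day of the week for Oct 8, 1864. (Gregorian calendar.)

Doomsday rule: the anchor day for the 1800s is Friday. For year 64: 64÷12 = 5 r 4, and 4÷4 = 1, so 5+4+1 = 10.
Friday + 10 ≡ Monday — that's 1864's doomsday.
In October the doomsday date is Oct 10.
Oct 8 is 2 days before Oct 10; 2 mod 7 = 2, so Monday − 2 = Saturday.

Saturday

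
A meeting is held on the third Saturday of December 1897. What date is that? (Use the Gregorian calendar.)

December 1, 1897 is a Wednesday.
The first Saturday is therefore December 4 (3 days later).
The third Saturday is 4 + 2×7 = December 18.

December 18, 1897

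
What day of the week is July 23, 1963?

Tuesday

Doomsday rule: the anchor day for the 1900s is Wednesday. For year 63: 63÷12 = 5 r 3, and 3÷4 = 0, so 5+3+0 = 8.
Wednesday + 8 ≡ Thursday — that's 1963's doomsday.
In July the doomsday date is Jul 11.
Jul 23 is 12 days after Jul 11; 12 mod 7 = 5, so Thursday + 5 = Tuesday.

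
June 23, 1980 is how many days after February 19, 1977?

Feb 19, 1977 → Feb 19, 1978: 365 days.
Feb 19, 1978 → Feb 19, 1979: 365 days.
Feb 19, 1979 → Feb 19, 1980: 365 days.
Feb 19, 1980 → Mar 19, 1980: 29 days (February has 29).
Mar 19, 1980 → Apr 19, 1980: 31 days (March has 31).
Apr 19, 1980 → May 19, 1980: 30 days (April has 30).
May 19, 1980 → Jun 19, 1980: 31 days (May has 31).
Jun 19, 1980 → Jun 23, 1980: 4 days.
Total: 1220 days.

1220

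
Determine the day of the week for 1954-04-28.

Doomsday rule: the anchor day for the 1900s is Wednesday. For year 54: 54÷12 = 4 r 6, and 6÷4 = 1, so 4+6+1 = 11.
Wednesday + 11 ≡ Sunday — that's 1954's doomsday.
In April the doomsday date is Apr 4.
Apr 28 is 24 days after Apr 4; 24 mod 7 = 3, so Sunday + 3 = Wednesday.

Wednesday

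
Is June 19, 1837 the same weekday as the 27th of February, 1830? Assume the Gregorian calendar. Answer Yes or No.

From Feb 27, 1830 to Jun 19, 1837 is 2669 days.
2669 mod 7 = 2, so they are different weekdays.
(Feb 27, 1830 is a Saturday; Jun 19, 1837 is a Monday.)

No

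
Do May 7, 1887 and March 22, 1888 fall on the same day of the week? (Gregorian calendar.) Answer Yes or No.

No

From May 7, 1887 to Mar 22, 1888 is 320 days.
320 mod 7 = 5, so they are different weekdays.
(May 7, 1887 is a Saturday; Mar 22, 1888 is a Thursday.)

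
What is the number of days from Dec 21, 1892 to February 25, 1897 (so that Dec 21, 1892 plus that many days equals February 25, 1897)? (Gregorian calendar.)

1527

Dec 21, 1892 → Dec 21, 1893: 365 days.
Dec 21, 1893 → Dec 21, 1894: 365 days.
Dec 21, 1894 → Dec 21, 1895: 365 days.
Dec 21, 1895 → Dec 21, 1896: 366 days (Feb 29, 1896 is in that span).
Dec 21, 1896 → Jan 21, 1897: 31 days (December has 31).
Jan 21, 1897 → Feb 21, 1897: 31 days (January has 31).
Feb 21, 1897 → Feb 25, 1897: 4 days.
Total: 1527 days.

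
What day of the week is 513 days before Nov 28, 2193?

Nov 28, 2193 is a Thursday.
513 mod 7 = 2, so 513 days before a Thursday is Thursday − 2 = Tuesday.

Tuesday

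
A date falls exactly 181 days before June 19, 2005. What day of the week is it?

First find the weekday of Jun 19, 2005. Doomsday rule: the anchor day for the 2000s is Tuesday. For year 05: 5÷12 = 0 r 5, and 5÷4 = 1, so 0+5+1 = 6.
Tuesday + 6 ≡ Monday — that's 2005's doomsday.
In June the doomsday date is Jun 6.
Jun 19 is 13 days after Jun 6; 13 mod 7 = 6, so Monday + 6 = Sunday.
181 mod 7 = 6, so 181 days before a Sunday is Sunday − 6 = Monday.

Monday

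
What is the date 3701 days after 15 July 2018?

September 1, 2028

+365 (one year) → Jul 15, 2019 (3336 left).
+366 (one year; includes Feb 29, 2020) → Jul 15, 2020 (2970 left).
+365 (one year) → Jul 15, 2021 (2605 left).
+365 (one year) → Jul 15, 2022 (2240 left).
+365 (one year) → Jul 15, 2023 (1875 left).
+366 (one year; includes Feb 29, 2024) → Jul 15, 2024 (1509 left).
+365 (one year) → Jul 15, 2025 (1144 left).
+365 (one year) → Jul 15, 2026 (779 left).
+365 (one year) → Jul 15, 2027 (414 left).
+366 (one year; includes Feb 29, 2028) → Jul 15, 2028 (48 left).
Jul has 31 days: +17 → Aug 1, 2028 (31 left).
Aug has 31 days: +31 → Sep 1, 2028 (0 left).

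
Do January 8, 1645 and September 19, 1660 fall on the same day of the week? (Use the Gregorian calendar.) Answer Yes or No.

Yes

From Jan 8, 1645 to Sep 19, 1660 is 5733 days.
5733 mod 7 = 0, so they are the same weekday.
(Jan 8, 1645 is a Sunday; Sep 19, 1660 is a Sunday.)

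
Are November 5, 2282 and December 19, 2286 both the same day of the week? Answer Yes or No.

Yes

From Nov 5, 2282 to Dec 19, 2286 is 1505 days.
1505 mod 7 = 0, so they are the same weekday.
(Nov 5, 2282 is a Sunday; Dec 19, 2286 is a Sunday.)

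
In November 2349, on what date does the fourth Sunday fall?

November 27, 2349

November 1, 2349 is a Tuesday.
The first Sunday is therefore November 6 (5 days later).
The fourth Sunday is 6 + 3×7 = November 27.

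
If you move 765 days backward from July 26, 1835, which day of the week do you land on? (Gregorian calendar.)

Friday

First find the weekday of Jul 26, 1835. Doomsday rule: the anchor day for the 1800s is Friday. For year 35: 35÷12 = 2 r 11, and 11÷4 = 2, so 2+11+2 = 15.
Friday + 15 ≡ Saturday — that's 1835's doomsday.
In July the doomsday date is Jul 11.
Jul 26 is 15 days after Jul 11; 15 mod 7 = 1, so Saturday + 1 = Sunday.
765 mod 7 = 2, so 765 days before a Sunday is Sunday − 2 = Friday.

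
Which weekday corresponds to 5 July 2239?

Friday

Doomsday rule: the anchor day for the 2200s is Friday. For year 39: 39÷12 = 3 r 3, and 3÷4 = 0, so 3+3+0 = 6.
Friday + 6 ≡ Thursday — that's 2239's doomsday.
In July the doomsday date is Jul 11.
Jul 5 is 6 days before Jul 11; 6 mod 7 = 6, so Thursday − 6 = Friday.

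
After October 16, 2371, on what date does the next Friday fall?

October 22, 2371

Oct 16, 2371 is a Saturday.
From Saturday to the next Friday is 6 days.
Oct 16, 2371 + 6 = Oct 22, 2371.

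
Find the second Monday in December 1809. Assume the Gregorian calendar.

December 1, 1809 is a Friday.
The first Monday is therefore December 4 (3 days later).
The second Monday is 4 + 1×7 = December 11.

December 11, 1809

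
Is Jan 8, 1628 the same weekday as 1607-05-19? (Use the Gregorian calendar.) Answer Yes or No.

From May 19, 1607 to Jan 8, 1628 is 7539 days.
7539 mod 7 = 0, so they are the same weekday.
(May 19, 1607 is a Saturday; Jan 8, 1628 is a Saturday.)

Yes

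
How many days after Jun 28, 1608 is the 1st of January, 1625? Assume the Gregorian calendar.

Jun 28, 1608 → Jun 28, 1609: 365 days.
Jun 28, 1609 → Jun 28, 1610: 365 days.
Jun 28, 1610 → Jun 28, 1611: 365 days.
Jun 28, 1611 → Jun 28, 1612: 366 days (Feb 29, 1612 is in that span).
Jun 28, 1612 → Jun 28, 1613: 365 days.
Jun 28, 1613 → Jun 28, 1614: 365 days.
Jun 28, 1614 → Jun 28, 1615: 365 days.
Jun 28, 1615 → Jun 28, 1616: 366 days (Feb 29, 1616 is in that span).
Jun 28, 1616 → Jun 28, 1617: 365 days.
Jun 28, 1617 → Jun 28, 1618: 365 days.
Jun 28, 1618 → Jun 28, 1619: 365 days.
Jun 28, 1619 → Jun 28, 1620: 366 days (Feb 29, 1620 is in that span).
Jun 28, 1620 → Jun 28, 1621: 365 days.
Jun 28, 1621 → Jun 28, 1622: 365 days.
Jun 28, 1622 → Jun 28, 1623: 365 days.
Jun 28, 1623 → Jun 28, 1624: 366 days (Feb 29, 1624 is in that span).
Jun 28, 1624 → Jul 28, 1624: 30 days (June has 30).
Jul 28, 1624 → Aug 28, 1624: 31 days (July has 31).
Aug 28, 1624 → Sep 28, 1624: 31 days (August has 31).
Sep 28, 1624 → Oct 28, 1624: 30 days (September has 30).
Oct 28, 1624 → Nov 28, 1624: 31 days (October has 31).
Nov 28, 1624 → Dec 28, 1624: 30 days (November has 30).
Dec 28, 1624 → Jan 1, 1625: 4 days.
Total: 6031 days.

6031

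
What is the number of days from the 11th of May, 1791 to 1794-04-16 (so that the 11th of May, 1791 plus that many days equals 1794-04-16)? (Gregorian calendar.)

May 11, 1791 → May 11, 1792: 366 days (Feb 29, 1792 is in that span).
May 11, 1792 → May 11, 1793: 365 days.
May 11, 1793 → Jun 11, 1793: 31 days (May has 31).
Jun 11, 1793 → Jul 11, 1793: 30 days (June has 30).
Jul 11, 1793 → Aug 11, 1793: 31 days (July has 31).
Aug 11, 1793 → Sep 11, 1793: 31 days (August has 31).
Sep 11, 1793 → Oct 11, 1793: 30 days (September has 30).
Oct 11, 1793 → Nov 11, 1793: 31 days (October has 31).
Nov 11, 1793 → Dec 11, 1793: 30 days (November has 30).
Dec 11, 1793 → Jan 11, 1794: 31 days (December has 31).
Jan 11, 1794 → Feb 11, 1794: 31 days (January has 31).
Feb 11, 1794 → Mar 11, 1794: 28 days (February has 28).
Mar 11, 1794 → Apr 11, 1794: 31 days (March has 31).
Apr 11, 1794 → Apr 16, 1794: 5 days.
Total: 1071 days.

1071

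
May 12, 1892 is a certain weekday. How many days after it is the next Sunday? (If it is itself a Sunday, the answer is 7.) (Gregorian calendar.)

May 12, 1892 is a Thursday.
From Thursday to the next Sunday is 3 days.

3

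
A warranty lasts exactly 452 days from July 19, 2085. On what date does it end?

October 14, 2086

+365 (one year) → Jul 19, 2086 (87 left).
Jul has 31 days: +13 → Aug 1, 2086 (74 left).
Aug has 31 days: +31 → Sep 1, 2086 (43 left).
Sep has 30 days: +30 → Oct 1, 2086 (13 left).
+13 → Oct 14, 2086.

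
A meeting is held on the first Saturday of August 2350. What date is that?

August 1, 2350 is a Tuesday.
The first Saturday is therefore August 5 (4 days later).

August 5, 2350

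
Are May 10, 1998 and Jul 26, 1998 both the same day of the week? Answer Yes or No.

From May 10, 1998 to Jul 26, 1998 is 77 days.
77 mod 7 = 0, so they are the same weekday.
(May 10, 1998 is a Sunday; Jul 26, 1998 is a Sunday.)

Yes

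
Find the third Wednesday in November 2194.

November 1, 2194 is a Saturday.
The first Wednesday is therefore November 5 (4 days later).
The third Wednesday is 5 + 2×7 = November 19.

November 19, 2194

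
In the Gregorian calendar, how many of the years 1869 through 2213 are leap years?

83

Multiples of 4 in [1869,2213]: 86.
Of those, multiples of 100: 4 (not leap unless ÷400).
Multiples of 400: 1.
Leap years = 86 − 4 + 1 = 83.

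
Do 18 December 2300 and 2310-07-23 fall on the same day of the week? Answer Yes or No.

No

From Dec 18, 2300 to Jul 23, 2310 is 3504 days.
3504 mod 7 = 4, so they are different weekdays.
(Dec 18, 2300 is a Tuesday; Jul 23, 2310 is a Saturday.)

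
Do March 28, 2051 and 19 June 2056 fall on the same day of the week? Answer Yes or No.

No

From Mar 28, 2051 to Jun 19, 2056 is 1910 days.
1910 mod 7 = 6, so they are different weekdays.
(Mar 28, 2051 is a Tuesday; Jun 19, 2056 is a Monday.)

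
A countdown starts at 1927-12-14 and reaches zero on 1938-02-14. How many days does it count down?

Dec 14, 1927 → Dec 14, 1928: 366 days (Feb 29, 1928 is in that span).
Dec 14, 1928 → Dec 14, 1929: 365 days.
Dec 14, 1929 → Dec 14, 1930: 365 days.
Dec 14, 1930 → Dec 14, 1931: 365 days.
Dec 14, 1931 → Dec 14, 1932: 366 days (Feb 29, 1932 is in that span).
Dec 14, 1932 → Dec 14, 1933: 365 days.
Dec 14, 1933 → Dec 14, 1934: 365 days.
Dec 14, 1934 → Dec 14, 1935: 365 days.
Dec 14, 1935 → Dec 14, 1936: 366 days (Feb 29, 1936 is in that span).
Dec 14, 1936 → Dec 14, 1937: 365 days.
Dec 14, 1937 → Jan 14, 1938: 31 days (December has 31).
Jan 14, 1938 → Feb 14, 1938: 31 days.
Total: 3715 days.

3715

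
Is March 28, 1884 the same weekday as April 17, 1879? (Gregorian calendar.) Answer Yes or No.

No

From Apr 17, 1879 to Mar 28, 1884 is 1807 days.
1807 mod 7 = 1, so they are different weekdays.
(Apr 17, 1879 is a Thursday; Mar 28, 1884 is a Friday.)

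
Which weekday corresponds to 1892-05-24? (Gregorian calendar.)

Tuesday

Doomsday rule: the anchor day for the 1800s is Friday. For year 92: 92÷12 = 7 r 8, and 8÷4 = 2, so 7+8+2 = 17.
Friday + 17 ≡ Monday — that's 1892's doomsday.
In May the doomsday date is May 9.
May 24 is 15 days after May 9; 15 mod 7 = 1, so Monday + 1 = Tuesday.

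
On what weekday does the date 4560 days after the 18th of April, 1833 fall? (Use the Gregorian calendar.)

Apr 18, 1833 is a Thursday.
4560 mod 7 = 3, so 4560 days after a Thursday is Thursday + 3 = Sunday.

Sunday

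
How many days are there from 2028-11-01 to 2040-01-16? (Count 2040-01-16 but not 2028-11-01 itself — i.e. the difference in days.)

Nov 1, 2028 → Nov 1, 2029: 365 days.
Nov 1, 2029 → Nov 1, 2030: 365 days.
Nov 1, 2030 → Nov 1, 2031: 365 days.
Nov 1, 2031 → Nov 1, 2032: 366 days (Feb 29, 2032 is in that span).
Nov 1, 2032 → Nov 1, 2033: 365 days.
Nov 1, 2033 → Nov 1, 2034: 365 days.
Nov 1, 2034 → Nov 1, 2035: 365 days.
Nov 1, 2035 → Nov 1, 2036: 366 days (Feb 29, 2036 is in that span).
Nov 1, 2036 → Nov 1, 2037: 365 days.
Nov 1, 2037 → Nov 1, 2038: 365 days.
Nov 1, 2038 → Nov 1, 2039: 365 days.
Nov 1, 2039 → Dec 1, 2039: 30 days (November has 30).
Dec 1, 2039 → Jan 1, 2040: 31 days (December has 31).
Jan 1, 2040 → Jan 16, 2040: 15 days.
Total: 4093 days.

4093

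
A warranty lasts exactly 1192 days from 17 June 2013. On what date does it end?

+365 (one year) → Jun 17, 2014 (827 left).
+365 (one year) → Jun 17, 2015 (462 left).
+366 (one year; includes Feb 29, 2016) → Jun 17, 2016 (96 left).
Jun has 30 days: +14 → Jul 1, 2016 (82 left).
Jul has 31 days: +31 → Aug 1, 2016 (51 left).
Aug has 31 days: +31 → Sep 1, 2016 (20 left).
+20 → Sep 21, 2016.

September 21, 2016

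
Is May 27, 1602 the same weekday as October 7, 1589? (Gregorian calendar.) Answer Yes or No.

No

From Oct 7, 1589 to May 27, 1602 is 4615 days.
4615 mod 7 = 2, so they are different weekdays.
(Oct 7, 1589 is a Saturday; May 27, 1602 is a Monday.)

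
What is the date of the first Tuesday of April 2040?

April 1, 2040 is a Sunday.
The first Tuesday is therefore April 3 (2 days later).

April 3, 2040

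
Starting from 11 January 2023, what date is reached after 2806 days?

+365 (one year) → Jan 11, 2024 (2441 left).
+366 (one year; includes Feb 29, 2024) → Jan 11, 2025 (2075 left).
+365 (one year) → Jan 11, 2026 (1710 left).
+365 (one year) → Jan 11, 2027 (1345 left).
+365 (one year) → Jan 11, 2028 (980 left).
+366 (one year; includes Feb 29, 2028) → Jan 11, 2029 (614 left).
+365 (one year) → Jan 11, 2030 (249 left).
Jan has 31 days: +21 → Feb 1, 2030 (228 left).
Feb has 28 days: +28 → Mar 1, 2030 (200 left).
Mar has 31 days: +31 → Apr 1, 2030 (169 left).
Apr has 30 days: +30 → May 1, 2030 (139 left).
May has 31 days: +31 → Jun 1, 2030 (108 left).
Jun has 30 days: +30 → Jul 1, 2030 (78 left).
Jul has 31 days: +31 → Aug 1, 2030 (47 left).
Aug has 31 days: +31 → Sep 1, 2030 (16 left).
+16 → Sep 17, 2030.

September 17, 2030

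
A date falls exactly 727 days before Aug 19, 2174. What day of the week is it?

Aug 19, 2174 is a Friday.
727 mod 7 = 6, so 727 days before a Friday is Friday − 6 = Saturday.

Saturday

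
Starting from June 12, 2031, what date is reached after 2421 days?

January 27, 2038

+366 (one year; includes Feb 29, 2032) → Jun 12, 2032 (2055 left).
+365 (one year) → Jun 12, 2033 (1690 left).
+365 (one year) → Jun 12, 2034 (1325 left).
+365 (one year) → Jun 12, 2035 (960 left).
+366 (one year; includes Feb 29, 2036) → Jun 12, 2036 (594 left).
+365 (one year) → Jun 12, 2037 (229 left).
Jun has 30 days: +19 → Jul 1, 2037 (210 left).
Jul has 31 days: +31 → Aug 1, 2037 (179 left).
Aug has 31 days: +31 → Sep 1, 2037 (148 left).
Sep has 30 days: +30 → Oct 1, 2037 (118 left).
Oct has 31 days: +31 → Nov 1, 2037 (87 left).
Nov has 30 days: +30 → Dec 1, 2037 (57 left).
Dec has 31 days: +31 → Jan 1, 2038 (26 left).
+26 → Jan 27, 2038.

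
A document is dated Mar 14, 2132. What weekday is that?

Doomsday rule: the anchor day for the 2100s is Sunday. For year 32: 32÷12 = 2 r 8, and 8÷4 = 2, so 2+8+2 = 12.
Sunday + 12 ≡ Friday — that's 2132's doomsday.
In March the doomsday date is Mar 14.
Mar 14 is the doomsday itself: Friday.

Friday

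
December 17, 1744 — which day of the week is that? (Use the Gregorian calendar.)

Doomsday rule: the anchor day for the 1700s is Sunday. For year 44: 44÷12 = 3 r 8, and 8÷4 = 2, so 3+8+2 = 13.
Sunday + 13 ≡ Saturday — that's 1744's doomsday.
In December the doomsday date is Dec 12.
Dec 17 is 5 days after Dec 12; 5 mod 7 = 5, so Saturday + 5 = Thursday.

Thursday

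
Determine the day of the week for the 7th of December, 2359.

Monday

Doomsday rule: the anchor day for the 2300s is Wednesday. For year 59: 59÷12 = 4 r 11, and 11÷4 = 2, so 4+11+2 = 17.
Wednesday + 17 ≡ Saturday — that's 2359's doomsday.
In December the doomsday date is Dec 12.
Dec 7 is 5 days before Dec 12; 5 mod 7 = 5, so Saturday − 5 = Monday.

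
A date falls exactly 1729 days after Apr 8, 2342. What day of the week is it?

Wednesday

First find the weekday of Apr 8, 2342. Doomsday rule: the anchor day for the 2300s is Wednesday. For year 42: 42÷12 = 3 r 6, and 6÷4 = 1, so 3+6+1 = 10.
Wednesday + 10 ≡ Saturday — that's 2342's doomsday.
In April the doomsday date is Apr 4.
Apr 8 is 4 days after Apr 4; 4 mod 7 = 4, so Saturday + 4 = Wednesday.
1729 mod 7 = 0, so 1729 days after a Wednesday is Wednesday + 0 = Wednesday.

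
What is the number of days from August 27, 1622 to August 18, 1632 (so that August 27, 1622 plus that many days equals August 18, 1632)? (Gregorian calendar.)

3644

Aug 27, 1622 → Aug 27, 1623: 365 days.
Aug 27, 1623 → Aug 27, 1624: 366 days (Feb 29, 1624 is in that span).
Aug 27, 1624 → Aug 27, 1625: 365 days.
Aug 27, 1625 → Aug 27, 1626: 365 days.
Aug 27, 1626 → Aug 27, 1627: 365 days.
Aug 27, 1627 → Aug 27, 1628: 366 days (Feb 29, 1628 is in that span).
Aug 27, 1628 → Aug 27, 1629: 365 days.
Aug 27, 1629 → Aug 27, 1630: 365 days.
Aug 27, 1630 → Aug 27, 1631: 365 days.
Aug 27, 1631 → Sep 27, 1631: 31 days (August has 31).
Sep 27, 1631 → Oct 27, 1631: 30 days (September has 30).
Oct 27, 1631 → Nov 27, 1631: 31 days (October has 31).
Nov 27, 1631 → Dec 27, 1631: 30 days (November has 30).
Dec 27, 1631 → Jan 27, 1632: 31 days (December has 31).
Jan 27, 1632 → Feb 27, 1632: 31 days (January has 31).
Feb 27, 1632 → Mar 27, 1632: 29 days (February has 29).
Mar 27, 1632 → Apr 27, 1632: 31 days (March has 31).
Apr 27, 1632 → May 27, 1632: 30 days (April has 30).
May 27, 1632 → Jun 27, 1632: 31 days (May has 31).
Jun 27, 1632 → Jul 27, 1632: 30 days (June has 30).
Jul 27, 1632 → Aug 18, 1632: 22 days.
Total: 3644 days.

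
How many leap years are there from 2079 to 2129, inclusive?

12

Multiples of 4 in [2079,2129]: 13.
Of those, multiples of 100: 1 (not leap unless ÷400).
Multiples of 400: 0.
Leap years = 13 − 1 + 0 = 12.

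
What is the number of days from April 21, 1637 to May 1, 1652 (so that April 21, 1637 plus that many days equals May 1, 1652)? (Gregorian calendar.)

Apr 21, 1637 → Apr 21, 1638: 365 days.
Apr 21, 1638 → Apr 21, 1639: 365 days.
Apr 21, 1639 → Apr 21, 1640: 366 days (Feb 29, 1640 is in that span).
Apr 21, 1640 → Apr 21, 1641: 365 days.
Apr 21, 1641 → Apr 21, 1642: 365 days.
Apr 21, 1642 → Apr 21, 1643: 365 days.
Apr 21, 1643 → Apr 21, 1644: 366 days (Feb 29, 1644 is in that span).
Apr 21, 1644 → Apr 21, 1645: 365 days.
Apr 21, 1645 → Apr 21, 1646: 365 days.
Apr 21, 1646 → Apr 21, 1647: 365 days.
Apr 21, 1647 → Apr 21, 1648: 366 days (Feb 29, 1648 is in that span).
Apr 21, 1648 → Apr 21, 1649: 365 days.
Apr 21, 1649 → Apr 21, 1650: 365 days.
Apr 21, 1650 → Apr 21, 1651: 365 days.
Apr 21, 1651 → May 21, 1651: 30 days (April has 30).
May 21, 1651 → Jun 21, 1651: 31 days (May has 31).
Jun 21, 1651 → Jul 21, 1651: 30 days (June has 30).
Jul 21, 1651 → Aug 21, 1651: 31 days (July has 31).
Aug 21, 1651 → Sep 21, 1651: 31 days (August has 31).
Sep 21, 1651 → Oct 21, 1651: 30 days (September has 30).
Oct 21, 1651 → Nov 21, 1651: 31 days (October has 31).
Nov 21, 1651 → Dec 21, 1651: 30 days (November has 30).
Dec 21, 1651 → Jan 21, 1652: 31 days (December has 31).
Jan 21, 1652 → Feb 21, 1652: 31 days (January has 31).
Feb 21, 1652 → Mar 21, 1652: 29 days (February has 29).
Mar 21, 1652 → Apr 21, 1652: 31 days (March has 31).
Apr 21, 1652 → May 1, 1652: 10 days.
Total: 5489 days.

5489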